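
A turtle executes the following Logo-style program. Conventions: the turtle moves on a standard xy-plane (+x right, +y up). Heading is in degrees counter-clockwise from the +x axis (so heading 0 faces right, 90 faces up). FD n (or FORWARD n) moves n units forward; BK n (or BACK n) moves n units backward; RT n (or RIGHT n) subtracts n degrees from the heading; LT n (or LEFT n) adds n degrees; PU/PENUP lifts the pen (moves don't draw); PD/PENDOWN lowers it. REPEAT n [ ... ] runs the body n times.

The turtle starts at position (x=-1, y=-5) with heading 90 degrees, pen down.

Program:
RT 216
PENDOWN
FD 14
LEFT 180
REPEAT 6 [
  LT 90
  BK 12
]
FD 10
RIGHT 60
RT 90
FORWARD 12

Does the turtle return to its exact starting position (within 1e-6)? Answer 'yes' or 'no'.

Answer: no

Derivation:
Executing turtle program step by step:
Start: pos=(-1,-5), heading=90, pen down
RT 216: heading 90 -> 234
PD: pen down
FD 14: (-1,-5) -> (-9.229,-16.326) [heading=234, draw]
LT 180: heading 234 -> 54
REPEAT 6 [
  -- iteration 1/6 --
  LT 90: heading 54 -> 144
  BK 12: (-9.229,-16.326) -> (0.479,-23.38) [heading=144, draw]
  -- iteration 2/6 --
  LT 90: heading 144 -> 234
  BK 12: (0.479,-23.38) -> (7.533,-13.671) [heading=234, draw]
  -- iteration 3/6 --
  LT 90: heading 234 -> 324
  BK 12: (7.533,-13.671) -> (-2.176,-6.618) [heading=324, draw]
  -- iteration 4/6 --
  LT 90: heading 324 -> 54
  BK 12: (-2.176,-6.618) -> (-9.229,-16.326) [heading=54, draw]
  -- iteration 5/6 --
  LT 90: heading 54 -> 144
  BK 12: (-9.229,-16.326) -> (0.479,-23.38) [heading=144, draw]
  -- iteration 6/6 --
  LT 90: heading 144 -> 234
  BK 12: (0.479,-23.38) -> (7.533,-13.671) [heading=234, draw]
]
FD 10: (7.533,-13.671) -> (1.655,-21.762) [heading=234, draw]
RT 60: heading 234 -> 174
RT 90: heading 174 -> 84
FD 12: (1.655,-21.762) -> (2.909,-9.827) [heading=84, draw]
Final: pos=(2.909,-9.827), heading=84, 9 segment(s) drawn

Start position: (-1, -5)
Final position: (2.909, -9.827)
Distance = 6.212; >= 1e-6 -> NOT closed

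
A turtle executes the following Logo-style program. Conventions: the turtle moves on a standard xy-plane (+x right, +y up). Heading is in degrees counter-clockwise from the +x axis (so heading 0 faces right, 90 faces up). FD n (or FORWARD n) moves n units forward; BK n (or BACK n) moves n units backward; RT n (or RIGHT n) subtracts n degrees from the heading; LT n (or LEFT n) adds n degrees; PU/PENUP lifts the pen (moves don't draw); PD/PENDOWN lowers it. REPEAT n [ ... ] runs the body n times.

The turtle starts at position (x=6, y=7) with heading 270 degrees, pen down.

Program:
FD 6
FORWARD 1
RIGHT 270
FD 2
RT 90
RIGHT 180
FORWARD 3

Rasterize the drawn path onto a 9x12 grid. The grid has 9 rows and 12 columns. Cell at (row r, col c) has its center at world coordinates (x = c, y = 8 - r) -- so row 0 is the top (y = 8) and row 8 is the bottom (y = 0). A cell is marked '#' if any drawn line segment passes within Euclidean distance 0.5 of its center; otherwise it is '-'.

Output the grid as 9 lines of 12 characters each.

Segment 0: (6,7) -> (6,1)
Segment 1: (6,1) -> (6,0)
Segment 2: (6,0) -> (8,0)
Segment 3: (8,0) -> (8,3)

Answer: ------------
------#-----
------#-----
------#-----
------#-----
------#-#---
------#-#---
------#-#---
------###---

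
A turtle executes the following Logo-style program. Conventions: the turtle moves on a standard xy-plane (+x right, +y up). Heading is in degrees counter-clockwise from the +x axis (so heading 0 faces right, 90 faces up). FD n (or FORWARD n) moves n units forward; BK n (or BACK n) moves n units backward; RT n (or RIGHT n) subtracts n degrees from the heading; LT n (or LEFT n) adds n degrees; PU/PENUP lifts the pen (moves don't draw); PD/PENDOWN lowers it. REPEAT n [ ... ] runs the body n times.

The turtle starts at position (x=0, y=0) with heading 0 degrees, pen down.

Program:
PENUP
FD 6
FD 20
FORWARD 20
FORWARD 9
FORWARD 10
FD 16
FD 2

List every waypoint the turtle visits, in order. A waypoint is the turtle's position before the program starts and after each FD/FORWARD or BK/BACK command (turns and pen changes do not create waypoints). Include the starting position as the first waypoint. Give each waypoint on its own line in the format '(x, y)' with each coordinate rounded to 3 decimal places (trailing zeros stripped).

Answer: (0, 0)
(6, 0)
(26, 0)
(46, 0)
(55, 0)
(65, 0)
(81, 0)
(83, 0)

Derivation:
Executing turtle program step by step:
Start: pos=(0,0), heading=0, pen down
PU: pen up
FD 6: (0,0) -> (6,0) [heading=0, move]
FD 20: (6,0) -> (26,0) [heading=0, move]
FD 20: (26,0) -> (46,0) [heading=0, move]
FD 9: (46,0) -> (55,0) [heading=0, move]
FD 10: (55,0) -> (65,0) [heading=0, move]
FD 16: (65,0) -> (81,0) [heading=0, move]
FD 2: (81,0) -> (83,0) [heading=0, move]
Final: pos=(83,0), heading=0, 0 segment(s) drawn
Waypoints (8 total):
(0, 0)
(6, 0)
(26, 0)
(46, 0)
(55, 0)
(65, 0)
(81, 0)
(83, 0)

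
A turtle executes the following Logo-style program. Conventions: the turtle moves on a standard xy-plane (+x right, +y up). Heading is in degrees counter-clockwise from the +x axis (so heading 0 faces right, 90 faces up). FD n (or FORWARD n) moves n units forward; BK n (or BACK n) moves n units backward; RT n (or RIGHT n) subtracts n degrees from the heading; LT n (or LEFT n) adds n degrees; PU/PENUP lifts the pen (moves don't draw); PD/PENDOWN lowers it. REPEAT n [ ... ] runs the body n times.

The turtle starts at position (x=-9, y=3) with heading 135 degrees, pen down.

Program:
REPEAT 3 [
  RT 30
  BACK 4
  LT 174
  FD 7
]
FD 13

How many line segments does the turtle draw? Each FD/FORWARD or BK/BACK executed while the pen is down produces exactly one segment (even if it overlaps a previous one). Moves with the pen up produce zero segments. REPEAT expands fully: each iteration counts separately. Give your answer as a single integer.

Executing turtle program step by step:
Start: pos=(-9,3), heading=135, pen down
REPEAT 3 [
  -- iteration 1/3 --
  RT 30: heading 135 -> 105
  BK 4: (-9,3) -> (-7.965,-0.864) [heading=105, draw]
  LT 174: heading 105 -> 279
  FD 7: (-7.965,-0.864) -> (-6.87,-7.778) [heading=279, draw]
  -- iteration 2/3 --
  RT 30: heading 279 -> 249
  BK 4: (-6.87,-7.778) -> (-5.436,-4.043) [heading=249, draw]
  LT 174: heading 249 -> 63
  FD 7: (-5.436,-4.043) -> (-2.258,2.194) [heading=63, draw]
  -- iteration 3/3 --
  RT 30: heading 63 -> 33
  BK 4: (-2.258,2.194) -> (-5.613,0.015) [heading=33, draw]
  LT 174: heading 33 -> 207
  FD 7: (-5.613,0.015) -> (-11.85,-3.163) [heading=207, draw]
]
FD 13: (-11.85,-3.163) -> (-23.433,-9.065) [heading=207, draw]
Final: pos=(-23.433,-9.065), heading=207, 7 segment(s) drawn
Segments drawn: 7

Answer: 7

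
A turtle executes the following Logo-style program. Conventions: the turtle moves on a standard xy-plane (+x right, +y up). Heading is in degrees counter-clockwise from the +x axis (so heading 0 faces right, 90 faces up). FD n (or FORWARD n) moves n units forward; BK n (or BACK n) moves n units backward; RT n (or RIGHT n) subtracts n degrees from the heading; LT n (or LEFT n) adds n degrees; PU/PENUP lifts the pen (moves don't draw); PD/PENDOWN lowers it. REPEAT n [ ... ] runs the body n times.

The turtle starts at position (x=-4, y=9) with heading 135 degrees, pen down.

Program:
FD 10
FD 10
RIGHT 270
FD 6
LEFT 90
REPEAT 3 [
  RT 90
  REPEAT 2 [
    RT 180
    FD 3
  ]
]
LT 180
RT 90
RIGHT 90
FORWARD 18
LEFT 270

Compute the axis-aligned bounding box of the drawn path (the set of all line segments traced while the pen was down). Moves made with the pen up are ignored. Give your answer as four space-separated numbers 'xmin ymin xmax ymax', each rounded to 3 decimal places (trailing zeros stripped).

Executing turtle program step by step:
Start: pos=(-4,9), heading=135, pen down
FD 10: (-4,9) -> (-11.071,16.071) [heading=135, draw]
FD 10: (-11.071,16.071) -> (-18.142,23.142) [heading=135, draw]
RT 270: heading 135 -> 225
FD 6: (-18.142,23.142) -> (-22.385,18.899) [heading=225, draw]
LT 90: heading 225 -> 315
REPEAT 3 [
  -- iteration 1/3 --
  RT 90: heading 315 -> 225
  REPEAT 2 [
    -- iteration 1/2 --
    RT 180: heading 225 -> 45
    FD 3: (-22.385,18.899) -> (-20.263,21.021) [heading=45, draw]
    -- iteration 2/2 --
    RT 180: heading 45 -> 225
    FD 3: (-20.263,21.021) -> (-22.385,18.899) [heading=225, draw]
  ]
  -- iteration 2/3 --
  RT 90: heading 225 -> 135
  REPEAT 2 [
    -- iteration 1/2 --
    RT 180: heading 135 -> 315
    FD 3: (-22.385,18.899) -> (-20.263,16.778) [heading=315, draw]
    -- iteration 2/2 --
    RT 180: heading 315 -> 135
    FD 3: (-20.263,16.778) -> (-22.385,18.899) [heading=135, draw]
  ]
  -- iteration 3/3 --
  RT 90: heading 135 -> 45
  REPEAT 2 [
    -- iteration 1/2 --
    RT 180: heading 45 -> 225
    FD 3: (-22.385,18.899) -> (-24.506,16.778) [heading=225, draw]
    -- iteration 2/2 --
    RT 180: heading 225 -> 45
    FD 3: (-24.506,16.778) -> (-22.385,18.899) [heading=45, draw]
  ]
]
LT 180: heading 45 -> 225
RT 90: heading 225 -> 135
RT 90: heading 135 -> 45
FD 18: (-22.385,18.899) -> (-9.657,31.627) [heading=45, draw]
LT 270: heading 45 -> 315
Final: pos=(-9.657,31.627), heading=315, 10 segment(s) drawn

Segment endpoints: x in {-24.506, -22.385, -20.263, -18.142, -11.071, -9.657, -4}, y in {9, 16.071, 16.778, 16.778, 18.899, 21.021, 23.142, 31.627}
xmin=-24.506, ymin=9, xmax=-4, ymax=31.627

Answer: -24.506 9 -4 31.627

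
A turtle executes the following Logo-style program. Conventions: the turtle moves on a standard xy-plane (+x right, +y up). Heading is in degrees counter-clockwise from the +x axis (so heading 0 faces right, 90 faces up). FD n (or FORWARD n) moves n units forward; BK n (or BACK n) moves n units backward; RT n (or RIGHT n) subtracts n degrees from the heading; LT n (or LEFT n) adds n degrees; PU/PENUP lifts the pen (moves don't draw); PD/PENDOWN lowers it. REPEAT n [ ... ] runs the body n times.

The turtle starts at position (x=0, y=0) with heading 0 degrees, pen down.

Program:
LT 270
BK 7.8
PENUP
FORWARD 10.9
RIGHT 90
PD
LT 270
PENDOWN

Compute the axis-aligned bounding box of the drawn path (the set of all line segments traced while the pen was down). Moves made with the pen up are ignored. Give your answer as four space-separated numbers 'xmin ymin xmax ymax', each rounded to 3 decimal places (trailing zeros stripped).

Executing turtle program step by step:
Start: pos=(0,0), heading=0, pen down
LT 270: heading 0 -> 270
BK 7.8: (0,0) -> (0,7.8) [heading=270, draw]
PU: pen up
FD 10.9: (0,7.8) -> (0,-3.1) [heading=270, move]
RT 90: heading 270 -> 180
PD: pen down
LT 270: heading 180 -> 90
PD: pen down
Final: pos=(0,-3.1), heading=90, 1 segment(s) drawn

Segment endpoints: x in {0, 0}, y in {0, 7.8}
xmin=0, ymin=0, xmax=0, ymax=7.8

Answer: 0 0 0 7.8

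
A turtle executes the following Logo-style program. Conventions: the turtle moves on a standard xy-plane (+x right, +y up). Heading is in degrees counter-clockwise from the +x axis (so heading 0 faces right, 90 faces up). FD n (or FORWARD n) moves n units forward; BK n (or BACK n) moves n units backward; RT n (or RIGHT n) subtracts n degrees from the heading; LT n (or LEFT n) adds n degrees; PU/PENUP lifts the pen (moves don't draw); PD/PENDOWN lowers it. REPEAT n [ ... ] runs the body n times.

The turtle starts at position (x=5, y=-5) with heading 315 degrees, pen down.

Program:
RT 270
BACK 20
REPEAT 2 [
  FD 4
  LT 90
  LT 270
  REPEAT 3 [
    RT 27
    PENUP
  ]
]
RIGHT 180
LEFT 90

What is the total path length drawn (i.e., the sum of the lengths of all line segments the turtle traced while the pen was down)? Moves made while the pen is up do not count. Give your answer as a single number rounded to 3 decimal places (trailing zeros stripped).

Answer: 24

Derivation:
Executing turtle program step by step:
Start: pos=(5,-5), heading=315, pen down
RT 270: heading 315 -> 45
BK 20: (5,-5) -> (-9.142,-19.142) [heading=45, draw]
REPEAT 2 [
  -- iteration 1/2 --
  FD 4: (-9.142,-19.142) -> (-6.314,-16.314) [heading=45, draw]
  LT 90: heading 45 -> 135
  LT 270: heading 135 -> 45
  REPEAT 3 [
    -- iteration 1/3 --
    RT 27: heading 45 -> 18
    PU: pen up
    -- iteration 2/3 --
    RT 27: heading 18 -> 351
    PU: pen up
    -- iteration 3/3 --
    RT 27: heading 351 -> 324
    PU: pen up
  ]
  -- iteration 2/2 --
  FD 4: (-6.314,-16.314) -> (-3.078,-18.665) [heading=324, move]
  LT 90: heading 324 -> 54
  LT 270: heading 54 -> 324
  REPEAT 3 [
    -- iteration 1/3 --
    RT 27: heading 324 -> 297
    PU: pen up
    -- iteration 2/3 --
    RT 27: heading 297 -> 270
    PU: pen up
    -- iteration 3/3 --
    RT 27: heading 270 -> 243
    PU: pen up
  ]
]
RT 180: heading 243 -> 63
LT 90: heading 63 -> 153
Final: pos=(-3.078,-18.665), heading=153, 2 segment(s) drawn

Segment lengths:
  seg 1: (5,-5) -> (-9.142,-19.142), length = 20
  seg 2: (-9.142,-19.142) -> (-6.314,-16.314), length = 4
Total = 24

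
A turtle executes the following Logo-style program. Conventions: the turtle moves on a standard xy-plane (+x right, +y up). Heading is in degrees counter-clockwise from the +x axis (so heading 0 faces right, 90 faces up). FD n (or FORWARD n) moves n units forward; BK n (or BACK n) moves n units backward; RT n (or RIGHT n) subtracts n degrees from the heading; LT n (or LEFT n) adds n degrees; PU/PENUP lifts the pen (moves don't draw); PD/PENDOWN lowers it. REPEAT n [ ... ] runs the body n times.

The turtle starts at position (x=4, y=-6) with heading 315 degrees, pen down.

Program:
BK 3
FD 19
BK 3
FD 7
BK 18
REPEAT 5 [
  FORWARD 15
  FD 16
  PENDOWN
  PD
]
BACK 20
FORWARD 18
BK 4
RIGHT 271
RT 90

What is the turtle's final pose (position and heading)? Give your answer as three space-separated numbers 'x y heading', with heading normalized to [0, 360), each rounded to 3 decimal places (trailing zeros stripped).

Answer: 110.773 -112.773 314

Derivation:
Executing turtle program step by step:
Start: pos=(4,-6), heading=315, pen down
BK 3: (4,-6) -> (1.879,-3.879) [heading=315, draw]
FD 19: (1.879,-3.879) -> (15.314,-17.314) [heading=315, draw]
BK 3: (15.314,-17.314) -> (13.192,-15.192) [heading=315, draw]
FD 7: (13.192,-15.192) -> (18.142,-20.142) [heading=315, draw]
BK 18: (18.142,-20.142) -> (5.414,-7.414) [heading=315, draw]
REPEAT 5 [
  -- iteration 1/5 --
  FD 15: (5.414,-7.414) -> (16.021,-18.021) [heading=315, draw]
  FD 16: (16.021,-18.021) -> (27.335,-29.335) [heading=315, draw]
  PD: pen down
  PD: pen down
  -- iteration 2/5 --
  FD 15: (27.335,-29.335) -> (37.941,-39.941) [heading=315, draw]
  FD 16: (37.941,-39.941) -> (49.255,-51.255) [heading=315, draw]
  PD: pen down
  PD: pen down
  -- iteration 3/5 --
  FD 15: (49.255,-51.255) -> (59.861,-61.861) [heading=315, draw]
  FD 16: (59.861,-61.861) -> (71.175,-73.175) [heading=315, draw]
  PD: pen down
  PD: pen down
  -- iteration 4/5 --
  FD 15: (71.175,-73.175) -> (81.782,-83.782) [heading=315, draw]
  FD 16: (81.782,-83.782) -> (93.095,-95.095) [heading=315, draw]
  PD: pen down
  PD: pen down
  -- iteration 5/5 --
  FD 15: (93.095,-95.095) -> (103.702,-105.702) [heading=315, draw]
  FD 16: (103.702,-105.702) -> (115.016,-117.016) [heading=315, draw]
  PD: pen down
  PD: pen down
]
BK 20: (115.016,-117.016) -> (100.874,-102.874) [heading=315, draw]
FD 18: (100.874,-102.874) -> (113.602,-115.602) [heading=315, draw]
BK 4: (113.602,-115.602) -> (110.773,-112.773) [heading=315, draw]
RT 271: heading 315 -> 44
RT 90: heading 44 -> 314
Final: pos=(110.773,-112.773), heading=314, 18 segment(s) drawn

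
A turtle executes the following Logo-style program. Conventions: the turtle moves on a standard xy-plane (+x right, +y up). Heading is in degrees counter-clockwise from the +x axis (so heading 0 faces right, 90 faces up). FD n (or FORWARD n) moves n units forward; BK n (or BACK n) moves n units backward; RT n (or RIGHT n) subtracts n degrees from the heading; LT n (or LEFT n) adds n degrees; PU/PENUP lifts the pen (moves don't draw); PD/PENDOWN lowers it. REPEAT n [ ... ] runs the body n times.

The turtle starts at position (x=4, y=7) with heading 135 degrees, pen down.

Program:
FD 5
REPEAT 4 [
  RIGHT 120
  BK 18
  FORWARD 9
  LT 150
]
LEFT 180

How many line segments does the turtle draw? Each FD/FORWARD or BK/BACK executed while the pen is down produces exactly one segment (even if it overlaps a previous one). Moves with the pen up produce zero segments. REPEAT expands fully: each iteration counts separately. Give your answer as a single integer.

Answer: 9

Derivation:
Executing turtle program step by step:
Start: pos=(4,7), heading=135, pen down
FD 5: (4,7) -> (0.464,10.536) [heading=135, draw]
REPEAT 4 [
  -- iteration 1/4 --
  RT 120: heading 135 -> 15
  BK 18: (0.464,10.536) -> (-16.922,5.877) [heading=15, draw]
  FD 9: (-16.922,5.877) -> (-8.229,8.206) [heading=15, draw]
  LT 150: heading 15 -> 165
  -- iteration 2/4 --
  RT 120: heading 165 -> 45
  BK 18: (-8.229,8.206) -> (-20.957,-4.522) [heading=45, draw]
  FD 9: (-20.957,-4.522) -> (-14.593,1.842) [heading=45, draw]
  LT 150: heading 45 -> 195
  -- iteration 3/4 --
  RT 120: heading 195 -> 75
  BK 18: (-14.593,1.842) -> (-19.252,-15.544) [heading=75, draw]
  FD 9: (-19.252,-15.544) -> (-16.922,-6.851) [heading=75, draw]
  LT 150: heading 75 -> 225
  -- iteration 4/4 --
  RT 120: heading 225 -> 105
  BK 18: (-16.922,-6.851) -> (-12.263,-24.238) [heading=105, draw]
  FD 9: (-12.263,-24.238) -> (-14.593,-15.544) [heading=105, draw]
  LT 150: heading 105 -> 255
]
LT 180: heading 255 -> 75
Final: pos=(-14.593,-15.544), heading=75, 9 segment(s) drawn
Segments drawn: 9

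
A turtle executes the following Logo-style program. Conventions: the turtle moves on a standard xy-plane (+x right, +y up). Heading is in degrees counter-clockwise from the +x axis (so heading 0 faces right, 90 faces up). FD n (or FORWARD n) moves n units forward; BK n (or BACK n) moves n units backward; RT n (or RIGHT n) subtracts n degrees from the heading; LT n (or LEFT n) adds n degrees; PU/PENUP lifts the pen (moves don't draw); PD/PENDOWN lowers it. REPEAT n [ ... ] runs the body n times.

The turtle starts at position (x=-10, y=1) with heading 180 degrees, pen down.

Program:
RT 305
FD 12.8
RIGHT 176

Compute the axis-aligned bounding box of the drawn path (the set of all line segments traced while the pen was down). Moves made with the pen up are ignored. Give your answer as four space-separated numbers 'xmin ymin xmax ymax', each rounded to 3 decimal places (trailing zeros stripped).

Executing turtle program step by step:
Start: pos=(-10,1), heading=180, pen down
RT 305: heading 180 -> 235
FD 12.8: (-10,1) -> (-17.342,-9.485) [heading=235, draw]
RT 176: heading 235 -> 59
Final: pos=(-17.342,-9.485), heading=59, 1 segment(s) drawn

Segment endpoints: x in {-17.342, -10}, y in {-9.485, 1}
xmin=-17.342, ymin=-9.485, xmax=-10, ymax=1

Answer: -17.342 -9.485 -10 1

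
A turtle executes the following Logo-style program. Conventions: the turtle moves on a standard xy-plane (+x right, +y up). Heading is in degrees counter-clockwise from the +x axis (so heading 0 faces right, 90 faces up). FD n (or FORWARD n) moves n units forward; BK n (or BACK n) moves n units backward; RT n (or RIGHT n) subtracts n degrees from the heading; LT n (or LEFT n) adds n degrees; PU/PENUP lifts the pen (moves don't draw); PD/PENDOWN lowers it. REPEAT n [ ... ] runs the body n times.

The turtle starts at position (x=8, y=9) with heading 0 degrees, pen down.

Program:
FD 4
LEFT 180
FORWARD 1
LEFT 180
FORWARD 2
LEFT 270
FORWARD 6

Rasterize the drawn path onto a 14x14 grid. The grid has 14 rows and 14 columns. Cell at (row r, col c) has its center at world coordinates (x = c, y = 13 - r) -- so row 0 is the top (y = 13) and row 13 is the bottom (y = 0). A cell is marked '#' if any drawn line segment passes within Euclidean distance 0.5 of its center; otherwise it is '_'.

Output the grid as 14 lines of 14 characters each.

Answer: ______________
______________
______________
______________
________######
_____________#
_____________#
_____________#
_____________#
_____________#
_____________#
______________
______________
______________

Derivation:
Segment 0: (8,9) -> (12,9)
Segment 1: (12,9) -> (11,9)
Segment 2: (11,9) -> (13,9)
Segment 3: (13,9) -> (13,3)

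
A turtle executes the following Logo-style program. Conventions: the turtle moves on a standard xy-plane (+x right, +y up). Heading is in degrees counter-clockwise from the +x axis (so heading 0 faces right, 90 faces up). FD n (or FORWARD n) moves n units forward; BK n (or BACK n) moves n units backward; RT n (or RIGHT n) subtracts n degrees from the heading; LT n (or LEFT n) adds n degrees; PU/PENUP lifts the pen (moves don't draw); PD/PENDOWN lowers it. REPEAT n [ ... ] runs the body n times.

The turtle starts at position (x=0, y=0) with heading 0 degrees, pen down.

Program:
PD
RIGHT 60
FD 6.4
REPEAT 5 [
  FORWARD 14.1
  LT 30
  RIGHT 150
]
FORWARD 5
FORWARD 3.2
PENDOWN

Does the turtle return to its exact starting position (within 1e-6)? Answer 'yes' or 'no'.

Executing turtle program step by step:
Start: pos=(0,0), heading=0, pen down
PD: pen down
RT 60: heading 0 -> 300
FD 6.4: (0,0) -> (3.2,-5.543) [heading=300, draw]
REPEAT 5 [
  -- iteration 1/5 --
  FD 14.1: (3.2,-5.543) -> (10.25,-17.754) [heading=300, draw]
  LT 30: heading 300 -> 330
  RT 150: heading 330 -> 180
  -- iteration 2/5 --
  FD 14.1: (10.25,-17.754) -> (-3.85,-17.754) [heading=180, draw]
  LT 30: heading 180 -> 210
  RT 150: heading 210 -> 60
  -- iteration 3/5 --
  FD 14.1: (-3.85,-17.754) -> (3.2,-5.543) [heading=60, draw]
  LT 30: heading 60 -> 90
  RT 150: heading 90 -> 300
  -- iteration 4/5 --
  FD 14.1: (3.2,-5.543) -> (10.25,-17.754) [heading=300, draw]
  LT 30: heading 300 -> 330
  RT 150: heading 330 -> 180
  -- iteration 5/5 --
  FD 14.1: (10.25,-17.754) -> (-3.85,-17.754) [heading=180, draw]
  LT 30: heading 180 -> 210
  RT 150: heading 210 -> 60
]
FD 5: (-3.85,-17.754) -> (-1.35,-13.423) [heading=60, draw]
FD 3.2: (-1.35,-13.423) -> (0.25,-10.652) [heading=60, draw]
PD: pen down
Final: pos=(0.25,-10.652), heading=60, 8 segment(s) drawn

Start position: (0, 0)
Final position: (0.25, -10.652)
Distance = 10.655; >= 1e-6 -> NOT closed

Answer: no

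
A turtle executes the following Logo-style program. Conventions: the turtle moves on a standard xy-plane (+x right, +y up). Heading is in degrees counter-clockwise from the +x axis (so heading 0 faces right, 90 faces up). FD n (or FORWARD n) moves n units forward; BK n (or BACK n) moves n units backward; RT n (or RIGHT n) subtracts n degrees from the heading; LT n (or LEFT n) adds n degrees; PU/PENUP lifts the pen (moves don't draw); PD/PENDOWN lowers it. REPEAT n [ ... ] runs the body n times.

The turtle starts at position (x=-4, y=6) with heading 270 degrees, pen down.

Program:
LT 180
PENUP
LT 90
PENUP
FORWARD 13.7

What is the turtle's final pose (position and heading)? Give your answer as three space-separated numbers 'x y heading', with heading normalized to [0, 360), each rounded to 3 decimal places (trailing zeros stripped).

Executing turtle program step by step:
Start: pos=(-4,6), heading=270, pen down
LT 180: heading 270 -> 90
PU: pen up
LT 90: heading 90 -> 180
PU: pen up
FD 13.7: (-4,6) -> (-17.7,6) [heading=180, move]
Final: pos=(-17.7,6), heading=180, 0 segment(s) drawn

Answer: -17.7 6 180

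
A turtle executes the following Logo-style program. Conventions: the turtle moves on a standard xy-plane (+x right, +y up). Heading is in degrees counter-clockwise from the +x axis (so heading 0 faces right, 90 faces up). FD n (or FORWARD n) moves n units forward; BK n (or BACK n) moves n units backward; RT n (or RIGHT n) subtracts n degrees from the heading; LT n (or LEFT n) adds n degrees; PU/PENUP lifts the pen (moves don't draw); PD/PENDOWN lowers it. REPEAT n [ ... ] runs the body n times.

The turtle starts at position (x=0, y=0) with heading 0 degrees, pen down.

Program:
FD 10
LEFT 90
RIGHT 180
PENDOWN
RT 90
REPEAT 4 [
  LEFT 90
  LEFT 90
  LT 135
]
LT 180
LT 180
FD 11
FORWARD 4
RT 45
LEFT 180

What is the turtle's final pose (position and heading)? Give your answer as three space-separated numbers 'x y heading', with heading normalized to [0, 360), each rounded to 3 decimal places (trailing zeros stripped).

Executing turtle program step by step:
Start: pos=(0,0), heading=0, pen down
FD 10: (0,0) -> (10,0) [heading=0, draw]
LT 90: heading 0 -> 90
RT 180: heading 90 -> 270
PD: pen down
RT 90: heading 270 -> 180
REPEAT 4 [
  -- iteration 1/4 --
  LT 90: heading 180 -> 270
  LT 90: heading 270 -> 0
  LT 135: heading 0 -> 135
  -- iteration 2/4 --
  LT 90: heading 135 -> 225
  LT 90: heading 225 -> 315
  LT 135: heading 315 -> 90
  -- iteration 3/4 --
  LT 90: heading 90 -> 180
  LT 90: heading 180 -> 270
  LT 135: heading 270 -> 45
  -- iteration 4/4 --
  LT 90: heading 45 -> 135
  LT 90: heading 135 -> 225
  LT 135: heading 225 -> 0
]
LT 180: heading 0 -> 180
LT 180: heading 180 -> 0
FD 11: (10,0) -> (21,0) [heading=0, draw]
FD 4: (21,0) -> (25,0) [heading=0, draw]
RT 45: heading 0 -> 315
LT 180: heading 315 -> 135
Final: pos=(25,0), heading=135, 3 segment(s) drawn

Answer: 25 0 135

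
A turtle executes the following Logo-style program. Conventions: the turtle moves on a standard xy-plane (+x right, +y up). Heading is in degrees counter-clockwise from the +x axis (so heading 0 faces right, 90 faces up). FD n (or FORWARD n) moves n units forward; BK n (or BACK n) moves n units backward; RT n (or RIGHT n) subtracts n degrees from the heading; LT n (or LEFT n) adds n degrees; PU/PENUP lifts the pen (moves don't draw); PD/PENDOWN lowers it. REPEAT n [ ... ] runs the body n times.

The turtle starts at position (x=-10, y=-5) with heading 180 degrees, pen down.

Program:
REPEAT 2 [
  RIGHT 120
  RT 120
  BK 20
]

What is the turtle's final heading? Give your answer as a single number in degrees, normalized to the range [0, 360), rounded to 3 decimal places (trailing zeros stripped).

Executing turtle program step by step:
Start: pos=(-10,-5), heading=180, pen down
REPEAT 2 [
  -- iteration 1/2 --
  RT 120: heading 180 -> 60
  RT 120: heading 60 -> 300
  BK 20: (-10,-5) -> (-20,12.321) [heading=300, draw]
  -- iteration 2/2 --
  RT 120: heading 300 -> 180
  RT 120: heading 180 -> 60
  BK 20: (-20,12.321) -> (-30,-5) [heading=60, draw]
]
Final: pos=(-30,-5), heading=60, 2 segment(s) drawn

Answer: 60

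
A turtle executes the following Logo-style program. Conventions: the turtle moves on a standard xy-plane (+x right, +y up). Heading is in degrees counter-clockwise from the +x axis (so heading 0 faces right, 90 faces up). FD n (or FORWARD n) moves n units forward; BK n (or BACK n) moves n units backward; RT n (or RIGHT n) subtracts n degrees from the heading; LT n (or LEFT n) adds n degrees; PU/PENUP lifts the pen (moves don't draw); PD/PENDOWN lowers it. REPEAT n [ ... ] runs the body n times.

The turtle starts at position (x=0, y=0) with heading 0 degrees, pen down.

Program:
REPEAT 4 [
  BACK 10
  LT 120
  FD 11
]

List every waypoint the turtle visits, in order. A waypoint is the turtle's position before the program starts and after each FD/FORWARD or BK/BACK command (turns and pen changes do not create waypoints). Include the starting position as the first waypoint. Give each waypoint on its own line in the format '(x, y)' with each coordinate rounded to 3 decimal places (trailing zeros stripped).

Answer: (0, 0)
(-10, 0)
(-15.5, 9.526)
(-10.5, 0.866)
(-16, -8.66)
(-11, 0)
(0, 0)
(-10, 0)
(-15.5, 9.526)

Derivation:
Executing turtle program step by step:
Start: pos=(0,0), heading=0, pen down
REPEAT 4 [
  -- iteration 1/4 --
  BK 10: (0,0) -> (-10,0) [heading=0, draw]
  LT 120: heading 0 -> 120
  FD 11: (-10,0) -> (-15.5,9.526) [heading=120, draw]
  -- iteration 2/4 --
  BK 10: (-15.5,9.526) -> (-10.5,0.866) [heading=120, draw]
  LT 120: heading 120 -> 240
  FD 11: (-10.5,0.866) -> (-16,-8.66) [heading=240, draw]
  -- iteration 3/4 --
  BK 10: (-16,-8.66) -> (-11,0) [heading=240, draw]
  LT 120: heading 240 -> 0
  FD 11: (-11,0) -> (0,0) [heading=0, draw]
  -- iteration 4/4 --
  BK 10: (0,0) -> (-10,0) [heading=0, draw]
  LT 120: heading 0 -> 120
  FD 11: (-10,0) -> (-15.5,9.526) [heading=120, draw]
]
Final: pos=(-15.5,9.526), heading=120, 8 segment(s) drawn
Waypoints (9 total):
(0, 0)
(-10, 0)
(-15.5, 9.526)
(-10.5, 0.866)
(-16, -8.66)
(-11, 0)
(0, 0)
(-10, 0)
(-15.5, 9.526)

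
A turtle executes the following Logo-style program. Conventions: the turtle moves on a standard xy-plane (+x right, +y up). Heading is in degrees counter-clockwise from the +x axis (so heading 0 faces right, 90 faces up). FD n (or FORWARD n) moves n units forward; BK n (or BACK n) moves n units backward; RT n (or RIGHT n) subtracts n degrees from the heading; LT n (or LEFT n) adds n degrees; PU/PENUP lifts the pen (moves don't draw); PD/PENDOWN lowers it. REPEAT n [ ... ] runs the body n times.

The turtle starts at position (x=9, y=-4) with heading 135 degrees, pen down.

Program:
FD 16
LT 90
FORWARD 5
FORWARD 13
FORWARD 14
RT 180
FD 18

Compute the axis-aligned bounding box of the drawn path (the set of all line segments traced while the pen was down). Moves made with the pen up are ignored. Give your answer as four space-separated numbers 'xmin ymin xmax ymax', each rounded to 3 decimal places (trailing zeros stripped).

Executing turtle program step by step:
Start: pos=(9,-4), heading=135, pen down
FD 16: (9,-4) -> (-2.314,7.314) [heading=135, draw]
LT 90: heading 135 -> 225
FD 5: (-2.314,7.314) -> (-5.849,3.778) [heading=225, draw]
FD 13: (-5.849,3.778) -> (-15.042,-5.414) [heading=225, draw]
FD 14: (-15.042,-5.414) -> (-24.941,-15.314) [heading=225, draw]
RT 180: heading 225 -> 45
FD 18: (-24.941,-15.314) -> (-12.213,-2.586) [heading=45, draw]
Final: pos=(-12.213,-2.586), heading=45, 5 segment(s) drawn

Segment endpoints: x in {-24.941, -15.042, -12.213, -5.849, -2.314, 9}, y in {-15.314, -5.414, -4, -2.586, 3.778, 7.314}
xmin=-24.941, ymin=-15.314, xmax=9, ymax=7.314

Answer: -24.941 -15.314 9 7.314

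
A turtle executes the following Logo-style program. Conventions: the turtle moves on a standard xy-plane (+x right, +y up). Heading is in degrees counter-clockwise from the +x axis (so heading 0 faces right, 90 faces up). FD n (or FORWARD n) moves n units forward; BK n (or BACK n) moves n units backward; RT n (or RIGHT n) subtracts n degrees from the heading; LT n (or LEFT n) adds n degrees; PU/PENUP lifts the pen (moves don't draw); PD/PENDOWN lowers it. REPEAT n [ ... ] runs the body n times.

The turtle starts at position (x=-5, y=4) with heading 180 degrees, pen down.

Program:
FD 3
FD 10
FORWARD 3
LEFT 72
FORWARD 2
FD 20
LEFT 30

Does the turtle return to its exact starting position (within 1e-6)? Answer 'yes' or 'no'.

Executing turtle program step by step:
Start: pos=(-5,4), heading=180, pen down
FD 3: (-5,4) -> (-8,4) [heading=180, draw]
FD 10: (-8,4) -> (-18,4) [heading=180, draw]
FD 3: (-18,4) -> (-21,4) [heading=180, draw]
LT 72: heading 180 -> 252
FD 2: (-21,4) -> (-21.618,2.098) [heading=252, draw]
FD 20: (-21.618,2.098) -> (-27.798,-16.923) [heading=252, draw]
LT 30: heading 252 -> 282
Final: pos=(-27.798,-16.923), heading=282, 5 segment(s) drawn

Start position: (-5, 4)
Final position: (-27.798, -16.923)
Distance = 30.944; >= 1e-6 -> NOT closed

Answer: no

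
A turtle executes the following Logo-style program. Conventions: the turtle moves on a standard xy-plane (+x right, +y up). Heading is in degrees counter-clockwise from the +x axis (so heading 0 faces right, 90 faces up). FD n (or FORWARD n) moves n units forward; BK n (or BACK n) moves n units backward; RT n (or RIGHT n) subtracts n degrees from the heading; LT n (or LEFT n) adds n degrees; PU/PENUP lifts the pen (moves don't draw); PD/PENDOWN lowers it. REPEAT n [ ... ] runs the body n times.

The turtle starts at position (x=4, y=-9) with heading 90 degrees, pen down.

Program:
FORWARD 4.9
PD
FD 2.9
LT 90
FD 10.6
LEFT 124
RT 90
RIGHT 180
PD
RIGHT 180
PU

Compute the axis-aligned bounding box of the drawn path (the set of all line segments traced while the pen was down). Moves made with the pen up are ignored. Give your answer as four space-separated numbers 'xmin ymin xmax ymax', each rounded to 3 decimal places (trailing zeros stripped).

Answer: -6.6 -9 4 -1.2

Derivation:
Executing turtle program step by step:
Start: pos=(4,-9), heading=90, pen down
FD 4.9: (4,-9) -> (4,-4.1) [heading=90, draw]
PD: pen down
FD 2.9: (4,-4.1) -> (4,-1.2) [heading=90, draw]
LT 90: heading 90 -> 180
FD 10.6: (4,-1.2) -> (-6.6,-1.2) [heading=180, draw]
LT 124: heading 180 -> 304
RT 90: heading 304 -> 214
RT 180: heading 214 -> 34
PD: pen down
RT 180: heading 34 -> 214
PU: pen up
Final: pos=(-6.6,-1.2), heading=214, 3 segment(s) drawn

Segment endpoints: x in {-6.6, 4}, y in {-9, -4.1, -1.2, -1.2}
xmin=-6.6, ymin=-9, xmax=4, ymax=-1.2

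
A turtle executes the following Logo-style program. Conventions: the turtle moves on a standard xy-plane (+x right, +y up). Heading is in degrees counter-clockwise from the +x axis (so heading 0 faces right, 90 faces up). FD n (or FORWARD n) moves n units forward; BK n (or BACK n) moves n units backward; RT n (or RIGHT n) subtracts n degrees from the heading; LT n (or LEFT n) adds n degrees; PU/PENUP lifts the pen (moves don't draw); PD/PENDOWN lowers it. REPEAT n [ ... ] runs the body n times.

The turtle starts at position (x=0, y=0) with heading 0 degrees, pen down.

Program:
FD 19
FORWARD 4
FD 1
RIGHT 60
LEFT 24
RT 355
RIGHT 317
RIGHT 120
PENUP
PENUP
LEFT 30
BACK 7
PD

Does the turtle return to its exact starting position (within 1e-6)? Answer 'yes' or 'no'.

Executing turtle program step by step:
Start: pos=(0,0), heading=0, pen down
FD 19: (0,0) -> (19,0) [heading=0, draw]
FD 4: (19,0) -> (23,0) [heading=0, draw]
FD 1: (23,0) -> (24,0) [heading=0, draw]
RT 60: heading 0 -> 300
LT 24: heading 300 -> 324
RT 355: heading 324 -> 329
RT 317: heading 329 -> 12
RT 120: heading 12 -> 252
PU: pen up
PU: pen up
LT 30: heading 252 -> 282
BK 7: (24,0) -> (22.545,6.847) [heading=282, move]
PD: pen down
Final: pos=(22.545,6.847), heading=282, 3 segment(s) drawn

Start position: (0, 0)
Final position: (22.545, 6.847)
Distance = 23.561; >= 1e-6 -> NOT closed

Answer: no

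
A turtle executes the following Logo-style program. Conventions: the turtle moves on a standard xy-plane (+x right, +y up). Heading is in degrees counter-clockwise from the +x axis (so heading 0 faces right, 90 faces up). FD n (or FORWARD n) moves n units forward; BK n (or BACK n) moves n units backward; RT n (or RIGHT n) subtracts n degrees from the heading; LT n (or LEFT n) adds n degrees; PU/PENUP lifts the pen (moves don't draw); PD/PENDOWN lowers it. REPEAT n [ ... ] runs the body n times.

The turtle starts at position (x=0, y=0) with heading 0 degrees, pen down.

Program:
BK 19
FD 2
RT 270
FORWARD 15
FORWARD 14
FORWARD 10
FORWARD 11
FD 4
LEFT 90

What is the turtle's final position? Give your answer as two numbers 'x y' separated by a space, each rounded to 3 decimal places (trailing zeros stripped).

Executing turtle program step by step:
Start: pos=(0,0), heading=0, pen down
BK 19: (0,0) -> (-19,0) [heading=0, draw]
FD 2: (-19,0) -> (-17,0) [heading=0, draw]
RT 270: heading 0 -> 90
FD 15: (-17,0) -> (-17,15) [heading=90, draw]
FD 14: (-17,15) -> (-17,29) [heading=90, draw]
FD 10: (-17,29) -> (-17,39) [heading=90, draw]
FD 11: (-17,39) -> (-17,50) [heading=90, draw]
FD 4: (-17,50) -> (-17,54) [heading=90, draw]
LT 90: heading 90 -> 180
Final: pos=(-17,54), heading=180, 7 segment(s) drawn

Answer: -17 54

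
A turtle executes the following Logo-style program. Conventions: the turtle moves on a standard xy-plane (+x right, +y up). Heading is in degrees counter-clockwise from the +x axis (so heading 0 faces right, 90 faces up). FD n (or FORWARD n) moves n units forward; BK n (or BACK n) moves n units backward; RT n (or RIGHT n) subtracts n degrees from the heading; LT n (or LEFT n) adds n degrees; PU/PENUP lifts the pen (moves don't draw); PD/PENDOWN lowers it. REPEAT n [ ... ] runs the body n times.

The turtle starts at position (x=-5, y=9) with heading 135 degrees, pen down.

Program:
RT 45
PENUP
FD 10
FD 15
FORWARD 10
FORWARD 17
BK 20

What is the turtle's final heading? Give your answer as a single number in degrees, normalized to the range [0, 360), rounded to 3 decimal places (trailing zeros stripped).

Answer: 90

Derivation:
Executing turtle program step by step:
Start: pos=(-5,9), heading=135, pen down
RT 45: heading 135 -> 90
PU: pen up
FD 10: (-5,9) -> (-5,19) [heading=90, move]
FD 15: (-5,19) -> (-5,34) [heading=90, move]
FD 10: (-5,34) -> (-5,44) [heading=90, move]
FD 17: (-5,44) -> (-5,61) [heading=90, move]
BK 20: (-5,61) -> (-5,41) [heading=90, move]
Final: pos=(-5,41), heading=90, 0 segment(s) drawn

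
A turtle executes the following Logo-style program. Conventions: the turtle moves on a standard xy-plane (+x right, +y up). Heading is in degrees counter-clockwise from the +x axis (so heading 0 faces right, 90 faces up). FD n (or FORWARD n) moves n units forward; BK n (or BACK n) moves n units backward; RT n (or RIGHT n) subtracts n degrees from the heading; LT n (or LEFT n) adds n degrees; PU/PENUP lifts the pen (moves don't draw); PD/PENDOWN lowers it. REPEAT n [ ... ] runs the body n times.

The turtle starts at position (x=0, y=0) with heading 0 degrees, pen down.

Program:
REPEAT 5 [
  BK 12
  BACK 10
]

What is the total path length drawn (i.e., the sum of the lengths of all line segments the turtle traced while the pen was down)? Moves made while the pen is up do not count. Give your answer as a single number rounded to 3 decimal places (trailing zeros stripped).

Answer: 110

Derivation:
Executing turtle program step by step:
Start: pos=(0,0), heading=0, pen down
REPEAT 5 [
  -- iteration 1/5 --
  BK 12: (0,0) -> (-12,0) [heading=0, draw]
  BK 10: (-12,0) -> (-22,0) [heading=0, draw]
  -- iteration 2/5 --
  BK 12: (-22,0) -> (-34,0) [heading=0, draw]
  BK 10: (-34,0) -> (-44,0) [heading=0, draw]
  -- iteration 3/5 --
  BK 12: (-44,0) -> (-56,0) [heading=0, draw]
  BK 10: (-56,0) -> (-66,0) [heading=0, draw]
  -- iteration 4/5 --
  BK 12: (-66,0) -> (-78,0) [heading=0, draw]
  BK 10: (-78,0) -> (-88,0) [heading=0, draw]
  -- iteration 5/5 --
  BK 12: (-88,0) -> (-100,0) [heading=0, draw]
  BK 10: (-100,0) -> (-110,0) [heading=0, draw]
]
Final: pos=(-110,0), heading=0, 10 segment(s) drawn

Segment lengths:
  seg 1: (0,0) -> (-12,0), length = 12
  seg 2: (-12,0) -> (-22,0), length = 10
  seg 3: (-22,0) -> (-34,0), length = 12
  seg 4: (-34,0) -> (-44,0), length = 10
  seg 5: (-44,0) -> (-56,0), length = 12
  seg 6: (-56,0) -> (-66,0), length = 10
  seg 7: (-66,0) -> (-78,0), length = 12
  seg 8: (-78,0) -> (-88,0), length = 10
  seg 9: (-88,0) -> (-100,0), length = 12
  seg 10: (-100,0) -> (-110,0), length = 10
Total = 110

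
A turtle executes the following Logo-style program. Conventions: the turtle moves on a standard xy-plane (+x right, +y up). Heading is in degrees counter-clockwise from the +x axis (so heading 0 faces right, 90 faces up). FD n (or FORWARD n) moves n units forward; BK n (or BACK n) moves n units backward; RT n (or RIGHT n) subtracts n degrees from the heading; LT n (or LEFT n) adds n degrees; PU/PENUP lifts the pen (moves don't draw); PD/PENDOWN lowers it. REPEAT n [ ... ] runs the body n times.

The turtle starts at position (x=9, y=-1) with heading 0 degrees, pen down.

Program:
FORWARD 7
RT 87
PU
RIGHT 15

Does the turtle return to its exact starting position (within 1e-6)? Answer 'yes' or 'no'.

Answer: no

Derivation:
Executing turtle program step by step:
Start: pos=(9,-1), heading=0, pen down
FD 7: (9,-1) -> (16,-1) [heading=0, draw]
RT 87: heading 0 -> 273
PU: pen up
RT 15: heading 273 -> 258
Final: pos=(16,-1), heading=258, 1 segment(s) drawn

Start position: (9, -1)
Final position: (16, -1)
Distance = 7; >= 1e-6 -> NOT closed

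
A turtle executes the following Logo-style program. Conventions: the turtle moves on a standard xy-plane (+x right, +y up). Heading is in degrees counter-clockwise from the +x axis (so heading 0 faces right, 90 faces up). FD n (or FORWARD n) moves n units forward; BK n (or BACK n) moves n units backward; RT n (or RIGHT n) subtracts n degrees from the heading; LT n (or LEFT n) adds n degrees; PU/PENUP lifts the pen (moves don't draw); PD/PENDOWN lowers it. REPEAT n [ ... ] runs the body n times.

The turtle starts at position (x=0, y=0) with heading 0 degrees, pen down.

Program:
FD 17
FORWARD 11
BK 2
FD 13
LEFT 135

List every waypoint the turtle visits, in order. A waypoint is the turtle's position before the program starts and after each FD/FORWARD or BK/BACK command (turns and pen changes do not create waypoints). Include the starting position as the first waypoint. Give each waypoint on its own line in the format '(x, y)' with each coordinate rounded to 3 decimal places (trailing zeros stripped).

Answer: (0, 0)
(17, 0)
(28, 0)
(26, 0)
(39, 0)

Derivation:
Executing turtle program step by step:
Start: pos=(0,0), heading=0, pen down
FD 17: (0,0) -> (17,0) [heading=0, draw]
FD 11: (17,0) -> (28,0) [heading=0, draw]
BK 2: (28,0) -> (26,0) [heading=0, draw]
FD 13: (26,0) -> (39,0) [heading=0, draw]
LT 135: heading 0 -> 135
Final: pos=(39,0), heading=135, 4 segment(s) drawn
Waypoints (5 total):
(0, 0)
(17, 0)
(28, 0)
(26, 0)
(39, 0)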